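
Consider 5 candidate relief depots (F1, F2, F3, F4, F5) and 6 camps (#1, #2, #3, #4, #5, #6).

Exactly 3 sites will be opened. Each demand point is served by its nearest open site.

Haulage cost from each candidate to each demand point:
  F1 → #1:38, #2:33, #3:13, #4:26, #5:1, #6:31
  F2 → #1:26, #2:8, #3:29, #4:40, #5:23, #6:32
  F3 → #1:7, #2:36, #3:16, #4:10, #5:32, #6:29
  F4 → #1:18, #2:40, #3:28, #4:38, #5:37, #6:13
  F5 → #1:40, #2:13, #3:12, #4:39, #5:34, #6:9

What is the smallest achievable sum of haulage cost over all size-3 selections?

Open {F1, F3, F5}.
  #1→F3 7, #2→F5 13, #3→F5 12, #4→F3 10, #5→F1 1, #6→F5 9  ⇒ total 52.
Compare {F1, F2, F3}: total 68.
Compare {F2, F3, F5}: total 69.
No size-3 selection does better; minimum is 52.

52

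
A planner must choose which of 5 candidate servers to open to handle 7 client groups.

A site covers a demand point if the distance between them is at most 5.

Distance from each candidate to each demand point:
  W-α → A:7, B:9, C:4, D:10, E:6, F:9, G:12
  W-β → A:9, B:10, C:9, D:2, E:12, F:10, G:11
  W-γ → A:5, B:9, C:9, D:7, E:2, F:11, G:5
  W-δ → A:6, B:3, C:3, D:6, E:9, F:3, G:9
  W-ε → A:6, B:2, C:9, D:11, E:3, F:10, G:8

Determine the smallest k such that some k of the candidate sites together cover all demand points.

Coverage sets (demand points within 5 of each site):
  W-α: {C}
  W-β: {D}
  W-γ: {A, E, G}
  W-δ: {B, C, F}
  W-ε: {B, E}
No 2 sites suffice: every size-2 union leaves at least one demand point uncovered.
But {W-β, W-γ, W-δ} covers everything, so the minimum is 3.

3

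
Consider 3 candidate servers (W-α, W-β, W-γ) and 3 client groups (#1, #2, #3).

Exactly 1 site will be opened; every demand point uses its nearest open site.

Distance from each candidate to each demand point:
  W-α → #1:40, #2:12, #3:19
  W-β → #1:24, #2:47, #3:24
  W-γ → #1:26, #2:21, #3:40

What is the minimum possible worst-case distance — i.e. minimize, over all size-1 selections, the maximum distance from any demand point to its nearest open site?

40

Open {W-α}.
  Farthest demand point is #1 at distance 40 (to W-α); all others are ≤ 40.
With {W-γ} the worst case is 40.
With {W-β} the worst case is 47.
No size-1 selection achieves below 40.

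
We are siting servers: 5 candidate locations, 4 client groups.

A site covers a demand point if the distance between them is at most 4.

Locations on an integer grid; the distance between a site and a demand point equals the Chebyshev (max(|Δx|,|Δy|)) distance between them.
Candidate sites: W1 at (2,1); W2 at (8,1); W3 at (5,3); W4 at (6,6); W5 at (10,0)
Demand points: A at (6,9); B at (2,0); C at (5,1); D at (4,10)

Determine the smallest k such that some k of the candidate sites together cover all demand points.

2

Coverage sets (demand points within 4 of each site):
  W1: {B, C}
  W2: {C}
  W3: {B, C}
  W4: {A, D}
  W5: {}
No single site covers all 4 demand points.
But {W1, W4} covers everything, so the minimum is 2.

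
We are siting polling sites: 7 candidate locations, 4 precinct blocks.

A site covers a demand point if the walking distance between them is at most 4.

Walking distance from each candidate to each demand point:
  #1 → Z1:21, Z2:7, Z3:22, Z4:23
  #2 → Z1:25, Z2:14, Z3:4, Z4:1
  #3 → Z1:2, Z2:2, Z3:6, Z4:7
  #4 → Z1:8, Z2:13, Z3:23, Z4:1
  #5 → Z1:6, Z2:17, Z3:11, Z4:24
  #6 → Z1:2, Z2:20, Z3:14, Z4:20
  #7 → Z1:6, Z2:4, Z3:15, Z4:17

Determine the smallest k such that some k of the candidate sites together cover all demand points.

Coverage sets (demand points within 4 of each site):
  #1: {}
  #2: {Z3, Z4}
  #3: {Z1, Z2}
  #4: {Z4}
  #5: {}
  #6: {Z1}
  #7: {Z2}
No single site covers all 4 demand points.
But {#2, #3} covers everything, so the minimum is 2.

2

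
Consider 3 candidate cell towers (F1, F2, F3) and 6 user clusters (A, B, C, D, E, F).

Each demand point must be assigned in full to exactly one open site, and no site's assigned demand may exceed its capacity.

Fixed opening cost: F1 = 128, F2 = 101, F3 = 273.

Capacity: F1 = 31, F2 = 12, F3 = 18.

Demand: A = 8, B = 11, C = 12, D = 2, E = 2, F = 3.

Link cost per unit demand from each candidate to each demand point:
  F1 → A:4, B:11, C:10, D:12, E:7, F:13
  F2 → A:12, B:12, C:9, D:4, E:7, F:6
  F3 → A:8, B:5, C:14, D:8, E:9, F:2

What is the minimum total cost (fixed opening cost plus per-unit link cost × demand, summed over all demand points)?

Open {F1, F2}; cheapest assignment that respects the capacities:
  F1 (cap 31, load 31): A, B, C — cost 8×4 + 11×11 + 12×10 = 273
  F2 (cap 12, load 7): D, E, F — cost 2×4 + 2×7 + 3×6 = 40
  Shipping 313, fixed 229 → total 542.
  Any other capacity-feasible assignment to {F1, F2} ships for at least 313.
Compare {F1, F3}: its best feasible assignment gives total 644.
Compare {F1, F2, F3}: its best feasible assignment gives total 733.
Every other set of open sites that can feasibly serve all demand totals ≥ 644 even under its best assignment. Minimum: 542.

542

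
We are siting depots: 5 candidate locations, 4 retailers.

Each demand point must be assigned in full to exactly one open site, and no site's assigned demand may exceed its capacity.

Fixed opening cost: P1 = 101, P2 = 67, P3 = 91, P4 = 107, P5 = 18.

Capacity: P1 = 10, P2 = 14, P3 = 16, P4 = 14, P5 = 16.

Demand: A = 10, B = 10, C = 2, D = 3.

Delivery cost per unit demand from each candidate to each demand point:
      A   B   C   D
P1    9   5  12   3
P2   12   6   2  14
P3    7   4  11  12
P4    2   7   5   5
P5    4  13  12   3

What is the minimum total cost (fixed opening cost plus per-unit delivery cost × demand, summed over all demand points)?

198

Open {P2, P5}; cheapest assignment that respects the capacities:
  P2 (cap 14, load 12): B, C — cost 10×6 + 2×2 = 64
  P5 (cap 16, load 13): A, D — cost 10×4 + 3×3 = 49
  Shipping 113, fixed 85 → total 198.
  Any other capacity-feasible assignment to {P2, P5} ships for at least 113.
Compare {P3, P5}: its best feasible assignment gives total 220.
Compare {P1, P5}: its best feasible assignment gives total 242.
Every other set of open sites that can feasibly serve all demand totals ≥ 220 even under its best assignment. Minimum: 198.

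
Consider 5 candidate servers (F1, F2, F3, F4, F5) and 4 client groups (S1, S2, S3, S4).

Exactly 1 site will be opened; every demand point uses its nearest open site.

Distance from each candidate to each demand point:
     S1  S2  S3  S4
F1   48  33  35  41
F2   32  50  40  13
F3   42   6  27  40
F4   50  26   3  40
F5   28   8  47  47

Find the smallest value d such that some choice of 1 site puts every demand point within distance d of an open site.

42

Open {F3}.
  Farthest demand point is S1 at distance 42 (to F3); all others are ≤ 42.
With {F5} the worst case is 47.
With {F1} the worst case is 48.
No size-1 selection achieves below 42.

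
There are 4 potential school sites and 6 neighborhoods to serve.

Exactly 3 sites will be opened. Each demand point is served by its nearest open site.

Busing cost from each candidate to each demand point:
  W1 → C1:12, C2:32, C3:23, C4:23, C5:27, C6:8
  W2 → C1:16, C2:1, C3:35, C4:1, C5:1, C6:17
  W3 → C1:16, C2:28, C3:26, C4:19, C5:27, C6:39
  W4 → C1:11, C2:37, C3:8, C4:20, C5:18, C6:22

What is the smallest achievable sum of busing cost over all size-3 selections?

Open {W1, W2, W4}.
  C1→W4 11, C2→W2 1, C3→W4 8, C4→W2 1, C5→W2 1, C6→W1 8  ⇒ total 30.
Compare {W2, W3, W4}: total 39.
Compare {W1, W2, W3}: total 46.
No size-3 selection does better; minimum is 30.

30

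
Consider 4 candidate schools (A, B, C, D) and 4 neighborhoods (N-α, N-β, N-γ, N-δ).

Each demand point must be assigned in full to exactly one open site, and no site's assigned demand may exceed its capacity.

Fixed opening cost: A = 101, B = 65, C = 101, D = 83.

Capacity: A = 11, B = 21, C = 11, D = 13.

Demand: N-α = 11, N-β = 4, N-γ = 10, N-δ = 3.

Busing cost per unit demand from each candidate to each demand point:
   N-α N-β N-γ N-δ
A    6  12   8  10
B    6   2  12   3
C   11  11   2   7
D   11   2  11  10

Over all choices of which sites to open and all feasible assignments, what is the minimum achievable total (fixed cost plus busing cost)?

Open {B, C}; cheapest assignment that respects the capacities:
  B (cap 21, load 18): N-α, N-β, N-δ — cost 11×6 + 4×2 + 3×3 = 83
  C (cap 11, load 10): N-γ — cost 10×2 = 20
  Shipping 103, fixed 166 → total 269.
  Any other capacity-feasible assignment to {B, C} ships for at least 103.
Compare {A, B}: its best feasible assignment gives total 329.
Compare {B, D}: its best feasible assignment gives total 341.
Every other set of open sites that can feasibly serve all demand totals ≥ 329 even under its best assignment. Minimum: 269.

269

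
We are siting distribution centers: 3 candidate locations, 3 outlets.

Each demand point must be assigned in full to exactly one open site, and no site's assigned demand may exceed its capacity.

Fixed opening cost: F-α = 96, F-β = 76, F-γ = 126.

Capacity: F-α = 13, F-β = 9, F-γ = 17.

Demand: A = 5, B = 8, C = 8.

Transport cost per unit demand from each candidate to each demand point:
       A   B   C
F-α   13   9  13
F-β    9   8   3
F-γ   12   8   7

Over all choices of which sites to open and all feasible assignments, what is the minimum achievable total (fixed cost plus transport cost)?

Open {F-α, F-β}; cheapest assignment that respects the capacities:
  F-α (cap 13, load 13): A, B — cost 5×13 + 8×9 = 137
  F-β (cap 9, load 8): C — cost 8×3 = 24
  Shipping 161, fixed 172 → total 333.
  Any other capacity-feasible assignment to {F-α, F-β} ships for at least 161.
Compare {F-β, F-γ}: its best feasible assignment gives total 350.
Compare {F-α, F-γ}: its best feasible assignment gives total 407.
Every other set of open sites that can feasibly serve all demand totals ≥ 350 even under its best assignment. Minimum: 333.

333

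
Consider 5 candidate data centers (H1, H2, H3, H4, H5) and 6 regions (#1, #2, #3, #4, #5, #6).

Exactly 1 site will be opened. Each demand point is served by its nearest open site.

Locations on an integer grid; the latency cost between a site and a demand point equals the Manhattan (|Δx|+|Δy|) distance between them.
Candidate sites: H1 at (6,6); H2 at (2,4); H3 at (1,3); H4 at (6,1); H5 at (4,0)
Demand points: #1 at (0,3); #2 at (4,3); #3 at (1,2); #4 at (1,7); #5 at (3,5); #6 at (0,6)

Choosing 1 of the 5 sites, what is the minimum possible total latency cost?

Open {H3}.
  #1→H3 1, #2→H3 3, #3→H3 1, #4→H3 4, #5→H3 4, #6→H3 4  ⇒ total 17.
Compare {H2}: total 19.
Compare {H1}: total 39.
No size-1 selection does better; minimum is 17.

17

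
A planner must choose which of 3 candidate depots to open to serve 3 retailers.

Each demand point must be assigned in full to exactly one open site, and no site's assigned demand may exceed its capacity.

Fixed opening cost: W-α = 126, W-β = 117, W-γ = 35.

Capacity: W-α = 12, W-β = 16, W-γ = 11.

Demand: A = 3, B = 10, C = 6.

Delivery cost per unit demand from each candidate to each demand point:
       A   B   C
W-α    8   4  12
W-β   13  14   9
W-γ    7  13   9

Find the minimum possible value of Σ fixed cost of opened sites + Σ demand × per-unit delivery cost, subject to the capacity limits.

276

Open {W-α, W-γ}; cheapest assignment that respects the capacities:
  W-α (cap 12, load 10): B — cost 10×4 = 40
  W-γ (cap 11, load 9): A, C — cost 3×7 + 6×9 = 75
  Shipping 115, fixed 161 → total 276.
  Any other capacity-feasible assignment to {W-α, W-γ} ships for at least 115.
Compare {W-β, W-γ}: its best feasible assignment gives total 367.
Compare {W-α, W-β}: its best feasible assignment gives total 376.
Every other set of open sites that can feasibly serve all demand totals ≥ 367 even under its best assignment. Minimum: 276.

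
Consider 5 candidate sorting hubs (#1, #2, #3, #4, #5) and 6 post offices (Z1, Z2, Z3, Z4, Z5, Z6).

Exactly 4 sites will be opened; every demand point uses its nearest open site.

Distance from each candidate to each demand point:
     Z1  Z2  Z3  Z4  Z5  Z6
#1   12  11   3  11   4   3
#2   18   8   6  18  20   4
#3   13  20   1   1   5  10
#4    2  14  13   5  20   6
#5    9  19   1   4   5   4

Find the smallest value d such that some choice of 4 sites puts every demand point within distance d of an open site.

Open {#1, #2, #3, #4}.
  Farthest demand point is Z2 at distance 8 (to #2); all others are ≤ 8.
With {#1, #2, #4, #5} the worst case is 8.
With {#2, #3, #4, #5} the worst case is 8.
No size-4 selection achieves below 8.

8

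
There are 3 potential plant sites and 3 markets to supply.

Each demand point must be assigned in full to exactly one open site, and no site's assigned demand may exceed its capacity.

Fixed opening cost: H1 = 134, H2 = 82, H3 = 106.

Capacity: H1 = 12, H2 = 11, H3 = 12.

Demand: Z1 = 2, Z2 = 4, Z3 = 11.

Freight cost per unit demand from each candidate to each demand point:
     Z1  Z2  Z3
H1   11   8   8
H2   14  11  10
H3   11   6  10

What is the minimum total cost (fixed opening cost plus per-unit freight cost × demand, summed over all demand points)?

Open {H2, H3}; cheapest assignment that respects the capacities:
  H2 (cap 11, load 11): Z3 — cost 11×10 = 110
  H3 (cap 12, load 6): Z1, Z2 — cost 2×11 + 4×6 = 46
  Shipping 156, fixed 188 → total 344.
  Any other capacity-feasible assignment to {H2, H3} ships for at least 156.
Compare {H1, H3}: its best feasible assignment gives total 374.
Compare {H1, H2}: its best feasible assignment gives total 376.
Every other set of open sites that can feasibly serve all demand totals ≥ 374 even under its best assignment. Minimum: 344.

344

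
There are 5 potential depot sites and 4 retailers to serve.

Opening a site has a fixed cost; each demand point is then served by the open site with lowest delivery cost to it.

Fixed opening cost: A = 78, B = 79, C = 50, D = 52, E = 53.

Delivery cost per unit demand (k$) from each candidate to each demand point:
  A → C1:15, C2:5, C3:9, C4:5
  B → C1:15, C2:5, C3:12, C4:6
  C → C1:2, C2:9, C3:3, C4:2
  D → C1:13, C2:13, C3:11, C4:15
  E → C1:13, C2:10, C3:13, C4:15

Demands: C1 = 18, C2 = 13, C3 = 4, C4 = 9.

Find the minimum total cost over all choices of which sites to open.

Open {C}: assign each demand point to its cheapest open site.
  C1→C 18×2=36, C2→C 13×9=117, C3→C 4×3=12, C4→C 9×2=18
  delivery cost 183, fixed 50 → total 233.
Compare {A, C}: delivery cost 131 + fixed 128 = 259.
Compare {B, C}: delivery cost 131 + fixed 129 = 260.
Compare {C, D}: delivery cost 183 + fixed 102 = 285.
All other subsets cost ≥ 259. Minimum total cost: 233.

233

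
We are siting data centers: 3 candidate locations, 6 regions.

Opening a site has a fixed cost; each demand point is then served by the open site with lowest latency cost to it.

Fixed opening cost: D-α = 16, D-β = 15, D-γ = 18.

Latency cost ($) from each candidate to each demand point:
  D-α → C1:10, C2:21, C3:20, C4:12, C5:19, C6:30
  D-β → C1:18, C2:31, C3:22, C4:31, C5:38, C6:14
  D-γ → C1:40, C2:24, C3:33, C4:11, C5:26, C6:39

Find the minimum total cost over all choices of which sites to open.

Open {D-α, D-β}: assign each demand point to its cheapest open site.
  C1→D-α 10, C2→D-α 21, C3→D-α 20, C4→D-α 12, C5→D-α 19, C6→D-β 14
  latency cost 96, fixed 31 → total 127.
Compare {D-α}: latency cost 112 + fixed 16 = 128.
Compare {D-α, D-β, D-γ}: latency cost 95 + fixed 49 = 144.
Compare {D-α, D-γ}: latency cost 111 + fixed 34 = 145.
All other subsets cost ≥ 128. Minimum total cost: 127.

127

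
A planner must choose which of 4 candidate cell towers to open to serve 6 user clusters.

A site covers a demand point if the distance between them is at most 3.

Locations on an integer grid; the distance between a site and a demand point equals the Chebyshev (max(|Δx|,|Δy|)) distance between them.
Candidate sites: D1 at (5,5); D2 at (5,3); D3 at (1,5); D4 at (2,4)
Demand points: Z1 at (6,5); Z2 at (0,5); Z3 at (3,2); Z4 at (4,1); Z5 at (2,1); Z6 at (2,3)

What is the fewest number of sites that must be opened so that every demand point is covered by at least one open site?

Coverage sets (demand points within 3 of each site):
  D1: {Z1, Z3, Z6}
  D2: {Z1, Z3, Z4, Z5, Z6}
  D3: {Z2, Z3, Z6}
  D4: {Z2, Z3, Z4, Z5, Z6}
No single site covers all 6 demand points.
But {D1, D4} covers everything, so the minimum is 2.

2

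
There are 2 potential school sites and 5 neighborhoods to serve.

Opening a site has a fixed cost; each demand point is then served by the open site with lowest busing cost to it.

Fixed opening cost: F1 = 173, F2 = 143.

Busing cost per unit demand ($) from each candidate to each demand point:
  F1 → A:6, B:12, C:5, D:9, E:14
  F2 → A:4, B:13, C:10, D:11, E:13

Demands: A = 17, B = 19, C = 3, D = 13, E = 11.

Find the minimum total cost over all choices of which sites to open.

774

Open {F2}: assign each demand point to its cheapest open site.
  A→F2 17×4=68, B→F2 19×13=247, C→F2 3×10=30, D→F2 13×11=143, E→F2 11×13=143
  busing cost 631, fixed 143 → total 774.
Compare {F1}: busing cost 616 + fixed 173 = 789.
Compare {F1, F2}: busing cost 571 + fixed 316 = 887.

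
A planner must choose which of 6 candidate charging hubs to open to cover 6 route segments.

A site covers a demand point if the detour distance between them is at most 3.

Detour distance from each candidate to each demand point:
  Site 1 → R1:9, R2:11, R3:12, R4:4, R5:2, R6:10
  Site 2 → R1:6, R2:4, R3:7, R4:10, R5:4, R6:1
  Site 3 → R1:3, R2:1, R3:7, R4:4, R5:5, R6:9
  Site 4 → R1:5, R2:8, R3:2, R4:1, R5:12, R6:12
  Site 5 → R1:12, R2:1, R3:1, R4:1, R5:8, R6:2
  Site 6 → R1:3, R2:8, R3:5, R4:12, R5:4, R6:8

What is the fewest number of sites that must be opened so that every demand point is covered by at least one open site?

3

Coverage sets (demand points within 3 of each site):
  Site 1: {R5}
  Site 2: {R6}
  Site 3: {R1, R2}
  Site 4: {R3, R4}
  Site 5: {R2, R3, R4, R6}
  Site 6: {R1}
No 2 sites suffice: every size-2 union leaves at least one demand point uncovered.
But {Site 1, Site 3, Site 5} covers everything, so the minimum is 3.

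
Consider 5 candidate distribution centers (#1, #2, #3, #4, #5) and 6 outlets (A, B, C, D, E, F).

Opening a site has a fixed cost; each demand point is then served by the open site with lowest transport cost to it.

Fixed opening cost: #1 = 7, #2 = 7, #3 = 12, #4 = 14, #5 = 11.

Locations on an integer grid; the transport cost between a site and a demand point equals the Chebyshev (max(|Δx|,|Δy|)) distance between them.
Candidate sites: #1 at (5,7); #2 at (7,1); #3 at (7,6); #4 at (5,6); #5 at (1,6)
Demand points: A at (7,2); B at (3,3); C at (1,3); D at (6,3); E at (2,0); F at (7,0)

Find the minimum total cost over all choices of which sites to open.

Open {#2}: assign each demand point to its cheapest open site.
  A→#2 1, B→#2 4, C→#2 6, D→#2 2, E→#2 5, F→#2 1
  transport cost 19, fixed 7 → total 26.
Compare {#1, #2}: transport cost 17 + fixed 14 = 31.
Compare {#2, #5}: transport cost 15 + fixed 18 = 33.
Compare {#2, #4}: transport cost 16 + fixed 21 = 37.
All other subsets cost ≥ 31. Minimum total cost: 26.

26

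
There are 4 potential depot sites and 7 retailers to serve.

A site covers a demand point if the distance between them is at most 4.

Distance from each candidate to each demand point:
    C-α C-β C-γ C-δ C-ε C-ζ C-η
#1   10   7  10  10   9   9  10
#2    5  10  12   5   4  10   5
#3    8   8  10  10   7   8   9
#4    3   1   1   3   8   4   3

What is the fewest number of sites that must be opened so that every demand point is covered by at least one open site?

Coverage sets (demand points within 4 of each site):
  #1: {}
  #2: {C-ε}
  #3: {}
  #4: {C-α, C-β, C-γ, C-δ, C-ζ, C-η}
No single site covers all 7 demand points.
But {#2, #4} covers everything, so the minimum is 2.

2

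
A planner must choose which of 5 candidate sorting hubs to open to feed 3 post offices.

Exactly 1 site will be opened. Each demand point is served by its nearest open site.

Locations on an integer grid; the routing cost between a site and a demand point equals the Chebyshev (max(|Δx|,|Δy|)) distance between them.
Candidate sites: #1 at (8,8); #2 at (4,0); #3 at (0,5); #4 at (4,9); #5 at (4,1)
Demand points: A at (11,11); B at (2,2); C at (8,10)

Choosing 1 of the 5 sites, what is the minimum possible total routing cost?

Open {#1}.
  A→#1 3, B→#1 6, C→#1 2  ⇒ total 11.
Compare {#4}: total 18.
Compare {#5}: total 21.
No size-1 selection does better; minimum is 11.

11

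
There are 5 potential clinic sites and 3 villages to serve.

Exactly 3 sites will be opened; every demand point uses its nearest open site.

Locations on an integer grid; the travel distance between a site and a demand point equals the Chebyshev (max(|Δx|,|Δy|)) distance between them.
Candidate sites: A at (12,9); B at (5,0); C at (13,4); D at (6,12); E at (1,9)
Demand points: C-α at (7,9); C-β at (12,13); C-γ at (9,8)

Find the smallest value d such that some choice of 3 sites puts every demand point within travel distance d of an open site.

4

Open {A, B, D}.
  Farthest demand point is C-β at travel distance 4 (to A); all others are ≤ 4.
With {A, C, D} the worst case is 4.
With {A, D, E} the worst case is 4.
No size-3 selection achieves below 4.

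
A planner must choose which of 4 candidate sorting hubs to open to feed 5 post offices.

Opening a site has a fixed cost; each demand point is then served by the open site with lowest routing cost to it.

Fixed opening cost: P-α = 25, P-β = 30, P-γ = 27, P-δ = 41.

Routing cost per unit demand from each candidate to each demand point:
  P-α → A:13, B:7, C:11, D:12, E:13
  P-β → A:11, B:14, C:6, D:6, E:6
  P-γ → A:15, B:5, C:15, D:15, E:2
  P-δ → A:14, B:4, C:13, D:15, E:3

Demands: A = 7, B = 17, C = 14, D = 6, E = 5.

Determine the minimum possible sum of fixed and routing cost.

Open {P-β, P-γ}: assign each demand point to its cheapest open site.
  A→P-β 7×11=77, B→P-γ 17×5=85, C→P-β 14×6=84, D→P-β 6×6=36, E→P-γ 5×2=10
  routing cost 292, fixed 57 → total 349.
Compare {P-β, P-δ}: routing cost 280 + fixed 71 = 351.
Compare {P-β, P-γ, P-δ}: routing cost 275 + fixed 98 = 373.
Compare {P-α, P-β, P-γ}: routing cost 292 + fixed 82 = 374.
All other subsets cost ≥ 351. Minimum total cost: 349.

349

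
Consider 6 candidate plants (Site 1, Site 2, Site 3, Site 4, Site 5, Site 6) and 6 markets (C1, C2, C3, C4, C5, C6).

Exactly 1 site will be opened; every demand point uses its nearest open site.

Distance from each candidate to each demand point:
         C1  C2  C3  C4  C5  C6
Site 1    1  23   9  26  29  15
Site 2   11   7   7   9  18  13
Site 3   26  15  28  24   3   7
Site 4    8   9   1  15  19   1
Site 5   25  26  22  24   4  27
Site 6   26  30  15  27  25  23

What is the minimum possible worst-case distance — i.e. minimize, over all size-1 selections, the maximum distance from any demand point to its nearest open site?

Open {Site 2}.
  Farthest demand point is C5 at distance 18 (to Site 2); all others are ≤ 18.
With {Site 4} the worst case is 19.
With {Site 5} the worst case is 27.
No size-1 selection achieves below 18.

18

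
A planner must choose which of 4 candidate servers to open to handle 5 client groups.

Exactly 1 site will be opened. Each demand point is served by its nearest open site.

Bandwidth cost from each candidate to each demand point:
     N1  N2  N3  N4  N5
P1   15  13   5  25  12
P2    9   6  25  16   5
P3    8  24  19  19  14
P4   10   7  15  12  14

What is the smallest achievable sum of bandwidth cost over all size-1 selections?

Open {P4}.
  N1→P4 10, N2→P4 7, N3→P4 15, N4→P4 12, N5→P4 14  ⇒ total 58.
Compare {P2}: total 61.
Compare {P1}: total 70.
No size-1 selection does better; minimum is 58.

58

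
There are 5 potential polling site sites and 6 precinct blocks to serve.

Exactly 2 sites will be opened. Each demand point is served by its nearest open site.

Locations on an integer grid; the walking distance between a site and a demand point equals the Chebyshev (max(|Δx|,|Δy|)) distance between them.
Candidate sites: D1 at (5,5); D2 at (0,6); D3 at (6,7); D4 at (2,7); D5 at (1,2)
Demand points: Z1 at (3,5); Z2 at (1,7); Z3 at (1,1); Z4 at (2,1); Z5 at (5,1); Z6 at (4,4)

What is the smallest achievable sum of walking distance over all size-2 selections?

Open {D4, D5}.
  Z1→D4 2, Z2→D4 1, Z3→D5 1, Z4→D5 1, Z5→D5 4, Z6→D4 3  ⇒ total 12.
Compare {D1, D5}: total 13.
Compare {D2, D5}: total 13.
No size-2 selection does better; minimum is 12.

12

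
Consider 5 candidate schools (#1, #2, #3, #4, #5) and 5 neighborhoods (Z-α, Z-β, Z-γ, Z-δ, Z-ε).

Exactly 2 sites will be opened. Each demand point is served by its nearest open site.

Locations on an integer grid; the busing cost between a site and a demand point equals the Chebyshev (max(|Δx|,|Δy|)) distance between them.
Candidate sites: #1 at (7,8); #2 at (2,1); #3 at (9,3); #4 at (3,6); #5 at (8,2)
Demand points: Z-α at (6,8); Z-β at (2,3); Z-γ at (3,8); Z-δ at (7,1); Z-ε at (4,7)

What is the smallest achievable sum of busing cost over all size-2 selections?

Open {#4, #5}.
  Z-α→#4 3, Z-β→#4 3, Z-γ→#4 2, Z-δ→#5 1, Z-ε→#4 1  ⇒ total 10.
Compare {#3, #4}: total 11.
Compare {#1, #4}: total 12.
No size-2 selection does better; minimum is 10.

10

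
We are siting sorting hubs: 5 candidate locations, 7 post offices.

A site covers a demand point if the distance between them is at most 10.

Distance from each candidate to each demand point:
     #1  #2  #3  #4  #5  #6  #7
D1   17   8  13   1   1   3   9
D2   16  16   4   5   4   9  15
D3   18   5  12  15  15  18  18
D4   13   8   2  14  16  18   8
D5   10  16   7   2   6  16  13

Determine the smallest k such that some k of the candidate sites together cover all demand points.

Coverage sets (demand points within 10 of each site):
  D1: {#2, #4, #5, #6, #7}
  D2: {#3, #4, #5, #6}
  D3: {#2}
  D4: {#2, #3, #7}
  D5: {#1, #3, #4, #5}
No single site covers all 7 demand points.
But {D1, D5} covers everything, so the minimum is 2.

2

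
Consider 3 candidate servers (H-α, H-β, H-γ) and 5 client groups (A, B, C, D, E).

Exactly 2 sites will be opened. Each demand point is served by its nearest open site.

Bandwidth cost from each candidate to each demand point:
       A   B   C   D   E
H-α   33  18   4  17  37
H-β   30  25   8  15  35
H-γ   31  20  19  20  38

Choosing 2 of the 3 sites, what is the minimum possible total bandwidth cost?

Open {H-α, H-β}.
  A→H-β 30, B→H-α 18, C→H-α 4, D→H-β 15, E→H-β 35  ⇒ total 102.
Compare {H-α, H-γ}: total 107.
Compare {H-β, H-γ}: total 108.

102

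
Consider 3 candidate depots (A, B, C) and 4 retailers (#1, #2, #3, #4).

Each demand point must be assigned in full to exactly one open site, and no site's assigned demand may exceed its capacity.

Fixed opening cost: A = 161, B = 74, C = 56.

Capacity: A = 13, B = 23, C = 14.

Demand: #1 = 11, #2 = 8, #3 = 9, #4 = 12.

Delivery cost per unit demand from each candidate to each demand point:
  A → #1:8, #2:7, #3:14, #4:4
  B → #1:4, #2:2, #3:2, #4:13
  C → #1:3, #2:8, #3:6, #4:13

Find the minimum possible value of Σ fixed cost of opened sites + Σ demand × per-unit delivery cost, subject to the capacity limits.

406

Open {A, B, C}; cheapest assignment that respects the capacities:
  A (cap 13, load 12): #4 — cost 12×4 = 48
  B (cap 23, load 17): #2, #3 — cost 8×2 + 9×2 = 34
  C (cap 14, load 11): #1 — cost 11×3 = 33
  Shipping 115, fixed 291 → total 406.
  Any other capacity-feasible assignment to {A, B, C} ships for at least 115.
Total demand is 40 and no other set of sites has combined capacity ≥ 40, so {A, B, C} is the only feasible choice of open sites. Minimum: 406.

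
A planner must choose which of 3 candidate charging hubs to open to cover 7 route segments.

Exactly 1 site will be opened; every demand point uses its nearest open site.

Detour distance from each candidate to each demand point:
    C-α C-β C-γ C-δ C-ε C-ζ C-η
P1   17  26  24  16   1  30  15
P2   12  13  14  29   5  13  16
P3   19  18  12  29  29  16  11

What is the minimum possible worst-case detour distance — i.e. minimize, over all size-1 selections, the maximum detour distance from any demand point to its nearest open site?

29

Open {P2}.
  Farthest demand point is C-δ at detour distance 29 (to P2); all others are ≤ 29.
With {P3} the worst case is 29.
With {P1} the worst case is 30.
No size-1 selection achieves below 29.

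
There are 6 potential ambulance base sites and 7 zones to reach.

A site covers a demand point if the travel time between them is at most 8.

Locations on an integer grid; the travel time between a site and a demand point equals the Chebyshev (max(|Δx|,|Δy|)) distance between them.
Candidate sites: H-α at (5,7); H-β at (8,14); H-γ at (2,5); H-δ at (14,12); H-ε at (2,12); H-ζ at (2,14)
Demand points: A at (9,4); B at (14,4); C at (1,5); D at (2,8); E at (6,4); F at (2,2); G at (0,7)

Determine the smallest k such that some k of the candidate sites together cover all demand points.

Coverage sets (demand points within 8 of each site):
  H-α: {A, C, D, E, F, G}
  H-β: {D, G}
  H-γ: {A, C, D, E, F, G}
  H-δ: {A, B, E}
  H-ε: {A, C, D, E, G}
  H-ζ: {D, G}
No single site covers all 7 demand points.
But {H-α, H-δ} covers everything, so the minimum is 2.

2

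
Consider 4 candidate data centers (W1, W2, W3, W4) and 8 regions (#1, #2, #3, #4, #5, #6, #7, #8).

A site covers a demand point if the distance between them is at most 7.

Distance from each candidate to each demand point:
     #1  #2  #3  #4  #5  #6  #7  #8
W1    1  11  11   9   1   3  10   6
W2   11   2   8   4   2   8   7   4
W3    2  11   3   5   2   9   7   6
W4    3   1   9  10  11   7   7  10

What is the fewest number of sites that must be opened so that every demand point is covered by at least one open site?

Coverage sets (demand points within 7 of each site):
  W1: {#1, #5, #6, #8}
  W2: {#2, #4, #5, #7, #8}
  W3: {#1, #3, #4, #5, #7, #8}
  W4: {#1, #2, #6, #7}
No single site covers all 8 demand points.
But {W3, W4} covers everything, so the minimum is 2.

2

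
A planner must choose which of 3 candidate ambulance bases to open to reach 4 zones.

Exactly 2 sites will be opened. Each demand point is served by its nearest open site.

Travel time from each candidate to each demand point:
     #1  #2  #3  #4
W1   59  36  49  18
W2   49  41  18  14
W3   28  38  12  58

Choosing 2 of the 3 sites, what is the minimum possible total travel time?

92

Open {W2, W3}.
  #1→W3 28, #2→W3 38, #3→W3 12, #4→W2 14  ⇒ total 92.
Compare {W1, W3}: total 94.
Compare {W1, W2}: total 117.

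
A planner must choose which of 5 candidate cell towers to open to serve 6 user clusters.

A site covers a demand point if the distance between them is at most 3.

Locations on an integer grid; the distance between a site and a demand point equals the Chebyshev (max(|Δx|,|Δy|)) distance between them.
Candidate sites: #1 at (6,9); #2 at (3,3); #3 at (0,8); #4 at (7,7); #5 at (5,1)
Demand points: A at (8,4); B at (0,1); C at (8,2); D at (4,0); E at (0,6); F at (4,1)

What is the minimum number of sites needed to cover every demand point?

Coverage sets (demand points within 3 of each site):
  #1: {}
  #2: {B, D, E, F}
  #3: {E}
  #4: {A}
  #5: {A, C, D, F}
No single site covers all 6 demand points.
But {#2, #5} covers everything, so the minimum is 2.

2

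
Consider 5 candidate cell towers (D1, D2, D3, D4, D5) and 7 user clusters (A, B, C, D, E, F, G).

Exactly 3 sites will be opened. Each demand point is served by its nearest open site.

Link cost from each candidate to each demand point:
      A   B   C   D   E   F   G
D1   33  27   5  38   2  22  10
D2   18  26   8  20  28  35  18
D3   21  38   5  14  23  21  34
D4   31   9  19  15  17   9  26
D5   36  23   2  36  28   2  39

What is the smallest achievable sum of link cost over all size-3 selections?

68

Open {D1, D2, D4}.
  A→D2 18, B→D4 9, C→D1 5, D→D4 15, E→D1 2, F→D4 9, G→D1 10  ⇒ total 68.
Compare {D1, D3, D4}: total 70.
Compare {D1, D4, D5}: total 71.
No size-3 selection does better; minimum is 68.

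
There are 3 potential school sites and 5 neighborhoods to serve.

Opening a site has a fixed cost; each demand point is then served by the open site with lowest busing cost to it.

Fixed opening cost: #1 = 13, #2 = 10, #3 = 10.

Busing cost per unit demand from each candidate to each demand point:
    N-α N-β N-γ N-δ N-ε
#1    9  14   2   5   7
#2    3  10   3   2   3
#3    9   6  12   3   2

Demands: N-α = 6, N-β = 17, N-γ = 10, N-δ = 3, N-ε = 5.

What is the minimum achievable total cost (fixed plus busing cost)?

186

Open {#2, #3}: assign each demand point to its cheapest open site.
  N-α→#2 6×3=18, N-β→#3 17×6=102, N-γ→#2 10×3=30, N-δ→#2 3×2=6, N-ε→#3 5×2=10
  busing cost 166, fixed 20 → total 186.
Compare {#1, #2, #3}: busing cost 156 + fixed 33 = 189.
Compare {#1, #3}: busing cost 195 + fixed 23 = 218.
Compare {#2}: busing cost 239 + fixed 10 = 249.
All other subsets cost ≥ 189. Minimum total cost: 186.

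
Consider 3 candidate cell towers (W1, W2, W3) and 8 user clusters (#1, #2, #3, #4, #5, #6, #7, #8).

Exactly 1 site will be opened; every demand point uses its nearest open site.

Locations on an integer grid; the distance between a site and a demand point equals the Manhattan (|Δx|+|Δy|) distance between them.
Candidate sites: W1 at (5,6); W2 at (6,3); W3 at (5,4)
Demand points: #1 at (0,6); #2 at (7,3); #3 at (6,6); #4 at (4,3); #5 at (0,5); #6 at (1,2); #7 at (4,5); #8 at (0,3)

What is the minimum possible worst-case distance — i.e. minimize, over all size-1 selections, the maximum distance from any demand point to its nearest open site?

7

Open {W3}.
  Farthest demand point is #1 at distance 7 (to W3); all others are ≤ 7.
With {W1} the worst case is 8.
With {W2} the worst case is 9.
No size-1 selection achieves below 7.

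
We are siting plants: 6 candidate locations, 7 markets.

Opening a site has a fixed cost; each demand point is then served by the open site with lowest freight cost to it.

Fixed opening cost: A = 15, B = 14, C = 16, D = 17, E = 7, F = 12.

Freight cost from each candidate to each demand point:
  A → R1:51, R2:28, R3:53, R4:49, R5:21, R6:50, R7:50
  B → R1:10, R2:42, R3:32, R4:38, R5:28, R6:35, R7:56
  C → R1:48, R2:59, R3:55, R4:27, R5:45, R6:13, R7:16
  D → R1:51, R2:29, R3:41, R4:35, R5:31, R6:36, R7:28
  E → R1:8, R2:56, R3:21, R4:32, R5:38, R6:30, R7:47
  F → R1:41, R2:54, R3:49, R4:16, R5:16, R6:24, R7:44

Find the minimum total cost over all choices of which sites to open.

Open {A, C, E, F}: assign each demand point to its cheapest open site.
  R1→E 8, R2→A 28, R3→E 21, R4→F 16, R5→F 16, R6→C 13, R7→C 16
  freight cost 118, fixed 50 → total 168.
Compare {C, D, E, F}: freight cost 119 + fixed 52 = 171.
Compare {A, C, E}: freight cost 134 + fixed 38 = 172.
Compare {D, E, F}: freight cost 142 + fixed 36 = 178.
All other subsets cost ≥ 171. Minimum total cost: 168.

168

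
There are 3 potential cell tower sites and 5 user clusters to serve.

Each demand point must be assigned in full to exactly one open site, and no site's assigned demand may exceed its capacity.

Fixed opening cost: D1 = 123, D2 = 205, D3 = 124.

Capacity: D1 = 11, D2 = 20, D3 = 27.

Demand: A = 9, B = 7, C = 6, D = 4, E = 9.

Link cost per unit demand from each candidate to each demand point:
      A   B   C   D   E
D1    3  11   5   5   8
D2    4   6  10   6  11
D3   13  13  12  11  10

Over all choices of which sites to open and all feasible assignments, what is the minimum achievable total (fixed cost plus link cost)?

571

Open {D1, D3}; cheapest assignment that respects the capacities:
  D1 (cap 11, load 9): A — cost 9×3 = 27
  D3 (cap 27, load 26): B, C, D, E — cost 7×13 + 6×12 + 4×11 + 9×10 = 297
  Shipping 324, fixed 247 → total 571.
  Any other capacity-feasible assignment to {D1, D3} ships for at least 324.
Compare {D2, D3}: its best feasible assignment gives total 593.
Compare {D1, D2, D3}: its best feasible assignment gives total 670.
Every other set of open sites that can feasibly serve all demand totals ≥ 593 even under its best assignment. Minimum: 571.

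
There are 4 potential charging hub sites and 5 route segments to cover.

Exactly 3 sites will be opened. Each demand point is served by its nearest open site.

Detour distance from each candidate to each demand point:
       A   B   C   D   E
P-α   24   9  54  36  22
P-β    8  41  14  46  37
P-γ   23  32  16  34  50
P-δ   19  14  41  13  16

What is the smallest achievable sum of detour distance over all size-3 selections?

60

Open {P-α, P-β, P-δ}.
  A→P-β 8, B→P-α 9, C→P-β 14, D→P-δ 13, E→P-δ 16  ⇒ total 60.
Compare {P-β, P-γ, P-δ}: total 65.
Compare {P-α, P-γ, P-δ}: total 73.
No size-3 selection does better; minimum is 60.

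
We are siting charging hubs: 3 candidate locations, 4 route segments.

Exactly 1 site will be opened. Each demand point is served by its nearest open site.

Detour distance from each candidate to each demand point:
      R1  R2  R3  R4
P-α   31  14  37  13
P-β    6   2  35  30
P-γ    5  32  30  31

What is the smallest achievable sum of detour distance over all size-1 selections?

Open {P-β}.
  R1→P-β 6, R2→P-β 2, R3→P-β 35, R4→P-β 30  ⇒ total 73.
Compare {P-α}: total 95.
Compare {P-γ}: total 98.

73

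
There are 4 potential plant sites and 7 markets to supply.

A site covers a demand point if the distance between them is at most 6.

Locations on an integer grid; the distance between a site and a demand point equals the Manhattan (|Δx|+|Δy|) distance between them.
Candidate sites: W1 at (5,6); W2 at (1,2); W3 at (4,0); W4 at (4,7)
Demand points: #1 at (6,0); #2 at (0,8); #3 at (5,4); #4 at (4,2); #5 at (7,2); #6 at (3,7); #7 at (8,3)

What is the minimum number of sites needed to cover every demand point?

3

Coverage sets (demand points within 6 of each site):
  W1: {#3, #4, #5, #6, #7}
  W2: {#3, #4, #5}
  W3: {#1, #3, #4, #5}
  W4: {#2, #3, #4, #6}
No 2 sites suffice: every size-2 union leaves at least one demand point uncovered.
But {W1, W3, W4} covers everything, so the minimum is 3.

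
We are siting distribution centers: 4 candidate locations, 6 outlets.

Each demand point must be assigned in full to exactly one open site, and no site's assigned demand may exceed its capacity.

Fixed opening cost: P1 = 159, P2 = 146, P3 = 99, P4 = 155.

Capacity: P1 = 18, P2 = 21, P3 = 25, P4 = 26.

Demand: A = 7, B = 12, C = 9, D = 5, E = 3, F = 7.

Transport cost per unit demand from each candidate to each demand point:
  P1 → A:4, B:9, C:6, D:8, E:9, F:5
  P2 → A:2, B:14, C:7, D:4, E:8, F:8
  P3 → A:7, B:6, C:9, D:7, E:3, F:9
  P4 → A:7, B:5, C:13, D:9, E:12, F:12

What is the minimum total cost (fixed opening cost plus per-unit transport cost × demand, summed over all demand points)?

486

Open {P2, P3}; cheapest assignment that respects the capacities:
  P2 (cap 21, load 21): A, C, D — cost 7×2 + 9×7 + 5×4 = 97
  P3 (cap 25, load 22): B, E, F — cost 12×6 + 3×3 + 7×9 = 144
  Shipping 241, fixed 245 → total 486.
  Any other capacity-feasible assignment to {P2, P3} ships for at least 241.
Compare {P3, P4}: its best feasible assignment gives total 551.
Compare {P2, P4}: its best feasible assignment gives total 578.
Every other set of open sites that can feasibly serve all demand totals ≥ 551 even under its best assignment. Minimum: 486.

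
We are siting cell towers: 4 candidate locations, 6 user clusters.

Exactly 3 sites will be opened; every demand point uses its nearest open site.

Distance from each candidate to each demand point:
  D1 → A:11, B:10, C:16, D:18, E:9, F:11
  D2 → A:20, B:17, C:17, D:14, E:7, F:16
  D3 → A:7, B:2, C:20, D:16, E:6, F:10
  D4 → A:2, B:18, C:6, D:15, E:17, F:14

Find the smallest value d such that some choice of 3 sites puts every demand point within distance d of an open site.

Open {D1, D2, D4}.
  Farthest demand point is D at distance 14 (to D2); all others are ≤ 14.
With {D2, D3, D4} the worst case is 14.
With {D1, D3, D4} the worst case is 15.
No size-3 selection achieves below 14.

14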